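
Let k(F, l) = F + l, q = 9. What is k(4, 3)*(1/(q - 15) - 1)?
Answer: -49/6 ≈ -8.1667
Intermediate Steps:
k(4, 3)*(1/(q - 15) - 1) = (4 + 3)*(1/(9 - 15) - 1) = 7*(1/(-6) - 1) = 7*(-⅙ - 1) = 7*(-7/6) = -49/6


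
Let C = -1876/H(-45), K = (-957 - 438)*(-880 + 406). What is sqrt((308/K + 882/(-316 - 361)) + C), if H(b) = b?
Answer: 4*sqrt(14050658823076365)/74608785 ≈ 6.3550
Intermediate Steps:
K = 661230 (K = -1395*(-474) = 661230)
C = 1876/45 (C = -1876/(-45) = -1876*(-1/45) = 1876/45 ≈ 41.689)
sqrt((308/K + 882/(-316 - 361)) + C) = sqrt((308/661230 + 882/(-316 - 361)) + 1876/45) = sqrt((308*(1/661230) + 882/(-677)) + 1876/45) = sqrt((154/330615 + 882*(-1/677)) + 1876/45) = sqrt((154/330615 - 882/677) + 1876/45) = sqrt(-291498172/223826355 + 1876/45) = sqrt(9039573872/223826355) = 4*sqrt(14050658823076365)/74608785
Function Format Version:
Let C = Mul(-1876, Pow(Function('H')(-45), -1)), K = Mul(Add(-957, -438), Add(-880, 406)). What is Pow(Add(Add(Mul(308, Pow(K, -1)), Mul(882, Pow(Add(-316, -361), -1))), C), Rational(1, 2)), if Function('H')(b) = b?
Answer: Mul(Rational(4, 74608785), Pow(14050658823076365, Rational(1, 2))) ≈ 6.3550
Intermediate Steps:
K = 661230 (K = Mul(-1395, -474) = 661230)
C = Rational(1876, 45) (C = Mul(-1876, Pow(-45, -1)) = Mul(-1876, Rational(-1, 45)) = Rational(1876, 45) ≈ 41.689)
Pow(Add(Add(Mul(308, Pow(K, -1)), Mul(882, Pow(Add(-316, -361), -1))), C), Rational(1, 2)) = Pow(Add(Add(Mul(308, Pow(661230, -1)), Mul(882, Pow(Add(-316, -361), -1))), Rational(1876, 45)), Rational(1, 2)) = Pow(Add(Add(Mul(308, Rational(1, 661230)), Mul(882, Pow(-677, -1))), Rational(1876, 45)), Rational(1, 2)) = Pow(Add(Add(Rational(154, 330615), Mul(882, Rational(-1, 677))), Rational(1876, 45)), Rational(1, 2)) = Pow(Add(Add(Rational(154, 330615), Rational(-882, 677)), Rational(1876, 45)), Rational(1, 2)) = Pow(Add(Rational(-291498172, 223826355), Rational(1876, 45)), Rational(1, 2)) = Pow(Rational(9039573872, 223826355), Rational(1, 2)) = Mul(Rational(4, 74608785), Pow(14050658823076365, Rational(1, 2)))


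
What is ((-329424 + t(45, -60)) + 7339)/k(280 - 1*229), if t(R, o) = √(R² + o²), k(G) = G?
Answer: -322010/51 ≈ -6313.9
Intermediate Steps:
((-329424 + t(45, -60)) + 7339)/k(280 - 1*229) = ((-329424 + √(45² + (-60)²)) + 7339)/(280 - 1*229) = ((-329424 + √(2025 + 3600)) + 7339)/(280 - 229) = ((-329424 + √5625) + 7339)/51 = ((-329424 + 75) + 7339)*(1/51) = (-329349 + 7339)*(1/51) = -322010*1/51 = -322010/51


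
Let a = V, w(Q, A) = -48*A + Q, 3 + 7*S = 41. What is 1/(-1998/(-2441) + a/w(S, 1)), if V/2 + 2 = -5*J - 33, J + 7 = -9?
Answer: -363709/471213 ≈ -0.77186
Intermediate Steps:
J = -16 (J = -7 - 9 = -16)
S = 38/7 (S = -3/7 + (⅐)*41 = -3/7 + 41/7 = 38/7 ≈ 5.4286)
w(Q, A) = Q - 48*A
V = 90 (V = -4 + 2*(-5*(-16) - 33) = -4 + 2*(80 - 33) = -4 + 2*47 = -4 + 94 = 90)
a = 90
1/(-1998/(-2441) + a/w(S, 1)) = 1/(-1998/(-2441) + 90/(38/7 - 48*1)) = 1/(-1998*(-1/2441) + 90/(38/7 - 48)) = 1/(1998/2441 + 90/(-298/7)) = 1/(1998/2441 + 90*(-7/298)) = 1/(1998/2441 - 315/149) = 1/(-471213/363709) = -363709/471213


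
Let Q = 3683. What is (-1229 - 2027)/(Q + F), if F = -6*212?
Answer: -3256/2411 ≈ -1.3505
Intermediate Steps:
F = -1272
(-1229 - 2027)/(Q + F) = (-1229 - 2027)/(3683 - 1272) = -3256/2411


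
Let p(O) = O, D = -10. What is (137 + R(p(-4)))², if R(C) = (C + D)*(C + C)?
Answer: 62001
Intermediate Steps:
R(C) = 2*C*(-10 + C) (R(C) = (C - 10)*(C + C) = (-10 + C)*(2*C) = 2*C*(-10 + C))
(137 + R(p(-4)))² = (137 + 2*(-4)*(-10 - 4))² = (137 + 2*(-4)*(-14))² = (137 + 112)² = 249² = 62001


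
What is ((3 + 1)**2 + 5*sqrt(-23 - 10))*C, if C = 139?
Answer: 2224 + 695*I*sqrt(33) ≈ 2224.0 + 3992.5*I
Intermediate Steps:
((3 + 1)**2 + 5*sqrt(-23 - 10))*C = ((3 + 1)**2 + 5*sqrt(-23 - 10))*139 = (4**2 + 5*sqrt(-33))*139 = (16 + 5*(I*sqrt(33)))*139 = (16 + 5*I*sqrt(33))*139 = 2224 + 695*I*sqrt(33)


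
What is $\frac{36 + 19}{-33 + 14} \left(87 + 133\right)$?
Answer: $- \frac{12100}{19} \approx -636.84$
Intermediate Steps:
$\frac{36 + 19}{-33 + 14} \left(87 + 133\right) = \frac{55}{-19} \cdot 220 = 55 \left(- \frac{1}{19}\right) 220 = \left(- \frac{55}{19}\right) 220 = - \frac{12100}{19}$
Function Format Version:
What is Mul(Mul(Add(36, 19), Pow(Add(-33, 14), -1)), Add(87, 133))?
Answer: Rational(-12100, 19) ≈ -636.84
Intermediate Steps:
Mul(Mul(Add(36, 19), Pow(Add(-33, 14), -1)), Add(87, 133)) = Mul(Mul(55, Pow(-19, -1)), 220) = Mul(Mul(55, Rational(-1, 19)), 220) = Mul(Rational(-55, 19), 220) = Rational(-12100, 19)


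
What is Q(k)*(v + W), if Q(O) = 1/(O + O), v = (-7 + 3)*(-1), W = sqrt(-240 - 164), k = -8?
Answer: -1/4 - I*sqrt(101)/8 ≈ -0.25 - 1.2562*I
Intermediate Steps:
W = 2*I*sqrt(101) (W = sqrt(-404) = 2*I*sqrt(101) ≈ 20.1*I)
v = 4 (v = -4*(-1) = 4)
Q(O) = 1/(2*O)
Q(k)*(v + W) = ((1/2)/(-8))*(4 + 2*I*sqrt(101)) = ((1/2)*(-1/8))*(4 + 2*I*sqrt(101)) = -(4 + 2*I*sqrt(101))/16 = -1/4 - I*sqrt(101)/8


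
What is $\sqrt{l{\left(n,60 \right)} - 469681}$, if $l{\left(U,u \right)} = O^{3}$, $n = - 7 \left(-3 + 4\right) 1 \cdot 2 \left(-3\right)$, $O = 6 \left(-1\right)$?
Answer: $i \sqrt{469897} \approx 685.49 i$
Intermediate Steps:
$O = -6$
$n = 42$ ($n = \left(-7\right) 1 \cdot 2 \left(-3\right) = \left(-7\right) \left(-6\right) = 42$)
$l{\left(U,u \right)} = -216$ ($l{\left(U,u \right)} = \left(-6\right)^{3} = -216$)
$\sqrt{l{\left(n,60 \right)} - 469681} = \sqrt{-216 - 469681} = \sqrt{-469897} = i \sqrt{469897}$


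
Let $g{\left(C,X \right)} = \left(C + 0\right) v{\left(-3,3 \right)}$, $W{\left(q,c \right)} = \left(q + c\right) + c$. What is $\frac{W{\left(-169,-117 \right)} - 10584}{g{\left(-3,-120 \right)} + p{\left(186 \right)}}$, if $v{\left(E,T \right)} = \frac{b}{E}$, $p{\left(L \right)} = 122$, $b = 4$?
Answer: $- \frac{10987}{126} \approx -87.198$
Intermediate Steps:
$W{\left(q,c \right)} = q + 2 c$ ($W{\left(q,c \right)} = \left(c + q\right) + c = q + 2 c$)
$v{\left(E,T \right)} = \frac{4}{E}$
$g{\left(C,X \right)} = - \frac{4 C}{3}$ ($g{\left(C,X \right)} = \left(C + 0\right) \frac{4}{-3} = C 4 \left(- \frac{1}{3}\right) = C \left(- \frac{4}{3}\right) = - \frac{4 C}{3}$)
$\frac{W{\left(-169,-117 \right)} - 10584}{g{\left(-3,-120 \right)} + p{\left(186 \right)}} = \frac{\left(-169 + 2 \left(-117\right)\right) - 10584}{\left(- \frac{4}{3}\right) \left(-3\right) + 122} = \frac{\left(-169 - 234\right) - 10584}{4 + 122} = \frac{-403 - 10584}{126} = \left(-10987\right) \frac{1}{126} = - \frac{10987}{126}$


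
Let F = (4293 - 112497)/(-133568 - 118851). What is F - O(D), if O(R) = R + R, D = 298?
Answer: -150333520/252419 ≈ -595.57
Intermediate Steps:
O(R) = 2*R
F = 108204/252419 (F = -108204/(-252419) = -108204*(-1/252419) = 108204/252419 ≈ 0.42867)
F - O(D) = 108204/252419 - 2*298 = 108204/252419 - 1*596 = 108204/252419 - 596 = -150333520/252419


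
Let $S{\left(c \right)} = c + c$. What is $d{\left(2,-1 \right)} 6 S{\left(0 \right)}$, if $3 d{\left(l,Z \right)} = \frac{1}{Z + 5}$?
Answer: $0$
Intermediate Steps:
$d{\left(l,Z \right)} = \frac{1}{3 \left(5 + Z\right)}$ ($d{\left(l,Z \right)} = \frac{1}{3 \left(Z + 5\right)} = \frac{1}{3 \left(5 + Z\right)}$)
$S{\left(c \right)} = 2 c$
$d{\left(2,-1 \right)} 6 S{\left(0 \right)} = \frac{1}{3 \left(5 - 1\right)} 6 \cdot 2 \cdot 0 = \frac{1}{3 \cdot 4} \cdot 6 \cdot 0 = \frac{1}{3} \cdot \frac{1}{4} \cdot 6 \cdot 0 = \frac{1}{12} \cdot 6 \cdot 0 = \frac{1}{2} \cdot 0 = 0$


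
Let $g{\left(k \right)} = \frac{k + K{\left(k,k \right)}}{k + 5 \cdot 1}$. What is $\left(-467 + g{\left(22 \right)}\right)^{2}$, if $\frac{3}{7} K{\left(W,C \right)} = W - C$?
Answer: $\frac{158432569}{729} \approx 2.1733 \cdot 10^{5}$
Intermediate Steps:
$K{\left(W,C \right)} = - \frac{7 C}{3} + \frac{7 W}{3}$ ($K{\left(W,C \right)} = \frac{7 \left(W - C\right)}{3} = - \frac{7 C}{3} + \frac{7 W}{3}$)
$g{\left(k \right)} = \frac{k}{5 + k}$ ($g{\left(k \right)} = \frac{k + \left(- \frac{7 k}{3} + \frac{7 k}{3}\right)}{k + 5 \cdot 1} = \frac{k + 0}{k + 5} = \frac{k}{5 + k}$)
$\left(-467 + g{\left(22 \right)}\right)^{2} = \left(-467 + \frac{22}{5 + 22}\right)^{2} = \left(-467 + \frac{22}{27}\right)^{2} = \left(- \frac{12587}{27}\right)^{2} = \frac{158432569}{729}$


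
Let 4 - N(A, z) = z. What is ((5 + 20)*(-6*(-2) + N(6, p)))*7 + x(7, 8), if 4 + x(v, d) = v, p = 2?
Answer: 2453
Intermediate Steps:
N(A, z) = 4 - z
x(v, d) = -4 + v
((5 + 20)*(-6*(-2) + N(6, p)))*7 + x(7, 8) = ((5 + 20)*(-6*(-2) + (4 - 1*2)))*7 + (-4 + 7) = (25*(12 + (4 - 2)))*7 + 3 = (25*(12 + 2))*7 + 3 = (25*14)*7 + 3 = 350*7 + 3 = 2450 + 3 = 2453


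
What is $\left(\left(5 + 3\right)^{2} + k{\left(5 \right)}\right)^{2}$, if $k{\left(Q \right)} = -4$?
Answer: $3600$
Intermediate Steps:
$\left(\left(5 + 3\right)^{2} + k{\left(5 \right)}\right)^{2} = \left(\left(5 + 3\right)^{2} - 4\right)^{2} = \left(8^{2} - 4\right)^{2} = \left(64 - 4\right)^{2} = 60^{2} = 3600$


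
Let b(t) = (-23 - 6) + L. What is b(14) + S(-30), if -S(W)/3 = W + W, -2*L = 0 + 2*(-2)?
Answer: 153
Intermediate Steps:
L = 2 (L = -(0 + 2*(-2))/2 = -(0 - 4)/2 = -½*(-4) = 2)
S(W) = -6*W (S(W) = -3*(W + W) = -6*W)
b(t) = -27 (b(t) = (-23 - 6) + 2 = -29 + 2 = -27)
b(14) + S(-30) = -27 - 6*(-30) = -27 + 180 = 153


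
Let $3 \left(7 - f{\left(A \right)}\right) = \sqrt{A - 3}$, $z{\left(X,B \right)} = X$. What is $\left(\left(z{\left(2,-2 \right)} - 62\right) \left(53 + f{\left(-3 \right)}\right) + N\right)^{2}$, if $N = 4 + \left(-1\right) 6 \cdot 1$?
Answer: $12972004 - 144080 i \sqrt{6} \approx 1.2972 \cdot 10^{7} - 3.5292 \cdot 10^{5} i$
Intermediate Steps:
$f{\left(A \right)} = 7 - \frac{\sqrt{-3 + A}}{3}$ ($f{\left(A \right)} = 7 - \frac{\sqrt{A - 3}}{3} = 7 - \frac{\sqrt{-3 + A}}{3}$)
$N = -2$ ($N = 4 - 6 = -2$)
$\left(\left(z{\left(2,-2 \right)} - 62\right) \left(53 + f{\left(-3 \right)}\right) + N\right)^{2} = \left(\left(2 - 62\right) \left(53 + \left(7 - \frac{\sqrt{-3 - 3}}{3}\right)\right) - 2\right)^{2} = \left(- 60 \left(53 + \left(7 - \frac{\sqrt{-6}}{3}\right)\right) - 2\right)^{2} = \left(- 60 \left(53 + \left(7 - \frac{i \sqrt{6}}{3}\right)\right) - 2\right)^{2} = \left(- 60 \left(60 - \frac{i \sqrt{6}}{3}\right) - 2\right)^{2} = \left(\left(-3600 + 20 i \sqrt{6}\right) - 2\right)^{2} = \left(-3602 + 20 i \sqrt{6}\right)^{2}$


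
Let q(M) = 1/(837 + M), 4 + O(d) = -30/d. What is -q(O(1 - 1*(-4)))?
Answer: -1/827 ≈ -0.0012092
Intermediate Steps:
O(d) = -4 - 30/d
-q(O(1 - 1*(-4))) = -1/(837 + (-4 - 30/(1 - 1*(-4)))) = -1/(837 + (-4 - 30/(1 + 4))) = -1/(837 + (-4 - 30/5)) = -1/(837 + (-4 - 30*⅕)) = -1/(837 + (-4 - 6)) = -1/(837 - 10) = -1/827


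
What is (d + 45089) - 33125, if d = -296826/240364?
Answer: 1437709035/120182 ≈ 11963.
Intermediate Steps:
d = -148413/120182 (d = -296826*1/240364 = -148413/120182 ≈ -1.2349)
(d + 45089) - 33125 = (-148413/120182 + 45089) - 33125 = 5418737785/120182 - 33125 = 1437709035/120182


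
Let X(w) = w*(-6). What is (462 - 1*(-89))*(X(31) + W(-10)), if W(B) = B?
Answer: -107996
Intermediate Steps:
X(w) = -6*w
(462 - 1*(-89))*(X(31) + W(-10)) = (462 - 1*(-89))*(-6*31 - 10) = (462 + 89)*(-186 - 10) = 551*(-196) = -107996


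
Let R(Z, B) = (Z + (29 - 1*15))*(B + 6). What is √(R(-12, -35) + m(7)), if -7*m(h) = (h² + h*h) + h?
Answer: I*√73 ≈ 8.544*I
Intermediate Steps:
m(h) = -2*h²/7 - h/7 (m(h) = -((h² + h*h) + h)/7 = -((h² + h²) + h)/7 = -(2*h² + h)/7 = -(h + 2*h²)/7 = -2*h²/7 - h/7)
R(Z, B) = (6 + B)*(14 + Z) (R(Z, B) = (Z + (29 - 15))*(6 + B) = (Z + 14)*(6 + B) = (14 + Z)*(6 + B) = (6 + B)*(14 + Z))
√(R(-12, -35) + m(7)) = √((84 + 6*(-12) + 14*(-35) - 35*(-12)) - ⅐*7*(1 + 2*7)) = √((84 - 72 - 490 + 420) - ⅐*7*(1 + 14)) = √(-58 - ⅐*7*15) = √(-58 - 15) = √(-73) = I*√73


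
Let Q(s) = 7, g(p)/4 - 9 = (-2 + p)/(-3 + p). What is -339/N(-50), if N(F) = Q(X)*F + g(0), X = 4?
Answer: 1017/934 ≈ 1.0889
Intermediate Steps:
g(p) = 36 + 4*(-2 + p)/(-3 + p) (g(p) = 36 + 4*((-2 + p)/(-3 + p)) = 36 + 4*(-2 + p)/(-3 + p))
N(F) = 116/3 + 7*F (N(F) = 7*F + 4*(-29 + 10*0)/(-3 + 0) = 7*F + 4*(-29 + 0)/(-3) = 7*F + 4*(-1/3)*(-29) = 7*F + 116/3 = 116/3 + 7*F)
-339/N(-50) = -339/(116/3 + 7*(-50)) = -339/(116/3 - 350) = -339/(-934/3) = -339*(-3/934) = 1017/934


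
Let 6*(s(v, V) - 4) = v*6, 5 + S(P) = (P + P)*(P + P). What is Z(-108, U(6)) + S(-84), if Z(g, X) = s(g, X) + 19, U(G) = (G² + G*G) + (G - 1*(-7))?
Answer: 28134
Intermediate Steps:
S(P) = -5 + 4*P² (S(P) = -5 + (P + P)*(P + P) = -5 + (2*P)*(2*P) = -5 + 4*P²)
U(G) = 7 + G + 2*G² (U(G) = (G² + G²) + (G + 7) = 2*G² + (7 + G) = 7 + G + 2*G²)
s(v, V) = 4 + v (s(v, V) = 4 + (v*6)/6 = 4 + (6*v)/6 = 4 + v)
Z(g, X) = 23 + g (Z(g, X) = (4 + g) + 19 = 23 + g)
Z(-108, U(6)) + S(-84) = (23 - 108) + (-5 + 4*(-84)²) = -85 + (-5 + 4*7056) = -85 + (-5 + 28224) = -85 + 28219 = 28134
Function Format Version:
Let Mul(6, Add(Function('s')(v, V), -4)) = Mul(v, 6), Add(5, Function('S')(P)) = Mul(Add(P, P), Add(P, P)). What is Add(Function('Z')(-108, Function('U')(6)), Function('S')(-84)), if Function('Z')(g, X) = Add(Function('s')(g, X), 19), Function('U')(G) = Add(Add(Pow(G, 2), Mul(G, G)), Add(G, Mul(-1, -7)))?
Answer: 28134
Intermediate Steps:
Function('S')(P) = Add(-5, Mul(4, Pow(P, 2))) (Function('S')(P) = Add(-5, Mul(Add(P, P), Add(P, P))) = Add(-5, Mul(Mul(2, P), Mul(2, P))) = Add(-5, Mul(4, Pow(P, 2))))
Function('U')(G) = Add(7, G, Mul(2, Pow(G, 2))) (Function('U')(G) = Add(Add(Pow(G, 2), Pow(G, 2)), Add(G, 7)) = Add(Mul(2, Pow(G, 2)), Add(7, G)) = Add(7, G, Mul(2, Pow(G, 2))))
Function('s')(v, V) = Add(4, v) (Function('s')(v, V) = Add(4, Mul(Rational(1, 6), Mul(v, 6))) = Add(4, Mul(Rational(1, 6), Mul(6, v))) = Add(4, v))
Function('Z')(g, X) = Add(23, g) (Function('Z')(g, X) = Add(Add(4, g), 19) = Add(23, g))
Add(Function('Z')(-108, Function('U')(6)), Function('S')(-84)) = Add(Add(23, -108), Add(-5, Mul(4, Pow(-84, 2)))) = Add(-85, Add(-5, Mul(4, 7056))) = Add(-85, Add(-5, 28224)) = Add(-85, 28219) = 28134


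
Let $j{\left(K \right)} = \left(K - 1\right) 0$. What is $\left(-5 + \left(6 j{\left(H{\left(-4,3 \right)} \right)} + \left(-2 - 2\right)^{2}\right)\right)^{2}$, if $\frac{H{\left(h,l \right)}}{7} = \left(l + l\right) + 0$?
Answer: $121$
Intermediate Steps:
$H{\left(h,l \right)} = 14 l$ ($H{\left(h,l \right)} = 7 \left(\left(l + l\right) + 0\right) = 7 \left(2 l + 0\right) = 7 \cdot 2 l = 14 l$)
$j{\left(K \right)} = 0$ ($j{\left(K \right)} = \left(-1 + K\right) 0 = 0$)
$\left(-5 + \left(6 j{\left(H{\left(-4,3 \right)} \right)} + \left(-2 - 2\right)^{2}\right)\right)^{2} = \left(-5 + \left(6 \cdot 0 + \left(-2 - 2\right)^{2}\right)\right)^{2} = \left(-5 + \left(0 + \left(-4\right)^{2}\right)\right)^{2} = \left(-5 + \left(0 + 16\right)\right)^{2} = \left(-5 + 16\right)^{2} = 11^{2} = 121$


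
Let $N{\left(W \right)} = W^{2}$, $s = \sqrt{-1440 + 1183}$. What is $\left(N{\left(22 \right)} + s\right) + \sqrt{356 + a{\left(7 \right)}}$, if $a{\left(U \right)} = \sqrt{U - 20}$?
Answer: $484 + \sqrt{356 + i \sqrt{13}} + i \sqrt{257} \approx 502.87 + 16.127 i$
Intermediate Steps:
$s = i \sqrt{257}$ ($s = \sqrt{-257} = i \sqrt{257} \approx 16.031 i$)
$a{\left(U \right)} = \sqrt{-20 + U}$
$\left(N{\left(22 \right)} + s\right) + \sqrt{356 + a{\left(7 \right)}} = \left(22^{2} + i \sqrt{257}\right) + \sqrt{356 + \sqrt{-20 + 7}} = \left(484 + i \sqrt{257}\right) + \sqrt{356 + \sqrt{-13}} = \left(484 + i \sqrt{257}\right) + \sqrt{356 + i \sqrt{13}} = 484 + \sqrt{356 + i \sqrt{13}} + i \sqrt{257}$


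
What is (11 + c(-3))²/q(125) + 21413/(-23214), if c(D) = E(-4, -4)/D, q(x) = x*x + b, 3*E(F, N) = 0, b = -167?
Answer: -82048315/89710503 ≈ -0.91459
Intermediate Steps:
E(F, N) = 0 (E(F, N) = (⅓)*0 = 0)
q(x) = -167 + x² (q(x) = x*x - 167 = x² - 167 = -167 + x²)
c(D) = 0 (c(D) = 0/D = 0)
(11 + c(-3))²/q(125) + 21413/(-23214) = (11 + 0)²/(-167 + 125²) + 21413/(-23214) = 11²/(-167 + 15625) + 21413*(-1/23214) = 121/15458 - 21413/23214 = -82048315/89710503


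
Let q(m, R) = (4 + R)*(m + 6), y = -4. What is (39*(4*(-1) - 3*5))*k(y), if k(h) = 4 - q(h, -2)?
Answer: 0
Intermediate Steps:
q(m, R) = (4 + R)*(6 + m)
k(h) = -8 - 2*h (k(h) = 4 - (24 + 4*h + 6*(-2) - 2*h) = 4 - (24 + 4*h - 12 - 2*h) = 4 - (12 + 2*h) = 4 + (-12 - 2*h) = -8 - 2*h)
(39*(4*(-1) - 3*5))*k(y) = (39*(4*(-1) - 3*5))*(-8 - 2*(-4)) = (39*(-4 - 15))*(-8 + 8) = (39*(-19))*0 = -741*0 = 0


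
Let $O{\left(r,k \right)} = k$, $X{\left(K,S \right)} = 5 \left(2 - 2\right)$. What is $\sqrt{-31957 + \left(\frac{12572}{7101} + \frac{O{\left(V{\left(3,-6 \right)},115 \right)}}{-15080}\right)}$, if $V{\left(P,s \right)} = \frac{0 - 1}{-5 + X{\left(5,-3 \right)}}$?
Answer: $\frac{i \sqrt{407137629925278798}}{3569436} \approx 178.76 i$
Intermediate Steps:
$X{\left(K,S \right)} = 0$ ($X{\left(K,S \right)} = 5 \cdot 0 = 0$)
$V{\left(P,s \right)} = \frac{1}{5}$ ($V{\left(P,s \right)} = \frac{0 - 1}{-5 + 0} = - \frac{1}{-5} = \left(-1\right) \left(- \frac{1}{5}\right) = \frac{1}{5}$)
$\sqrt{-31957 + \left(\frac{12572}{7101} + \frac{O{\left(V{\left(3,-6 \right)},115 \right)}}{-15080}\right)} = \sqrt{-31957 + \left(\frac{12572}{7101} + \frac{115}{-15080}\right)} = \sqrt{-31957 + \left(12572 \cdot \frac{1}{7101} + 115 \left(- \frac{1}{15080}\right)\right)} = \sqrt{-31957 + \left(\frac{12572}{7101} - \frac{23}{3016}\right)} = \sqrt{-31957 + \frac{37753829}{21416616}} = \sqrt{- \frac{684373043683}{21416616}} = \frac{i \sqrt{407137629925278798}}{3569436}$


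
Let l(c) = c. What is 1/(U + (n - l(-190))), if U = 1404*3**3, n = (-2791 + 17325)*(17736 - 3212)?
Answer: 1/211129914 ≈ 4.7364e-9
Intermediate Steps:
n = 211091816 (n = 14534*14524 = 211091816)
U = 37908 (U = 1404*27 = 37908)
1/(U + (n - l(-190))) = 1/(37908 + (211091816 - 1*(-190))) = 1/(37908 + (211091816 + 190)) = 1/(37908 + 211092006) = 1/211129914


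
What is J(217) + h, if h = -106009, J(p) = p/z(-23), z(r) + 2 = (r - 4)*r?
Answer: -65619354/619 ≈ -1.0601e+5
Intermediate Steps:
z(r) = -2 + r*(-4 + r) (z(r) = -2 + (r - 4)*r = -2 + (-4 + r)*r = -2 + r*(-4 + r))
J(p) = p/619 (J(p) = p/(-2 + (-23)**2 - 4*(-23)) = p/(-2 + 529 + 92) = p/619)
J(217) + h = (1/619)*217 - 106009 = 217/619 - 106009 = -65619354/619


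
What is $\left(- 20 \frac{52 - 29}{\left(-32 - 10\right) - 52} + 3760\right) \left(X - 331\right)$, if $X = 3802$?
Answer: $\frac{614193450}{47} \approx 1.3068 \cdot 10^{7}$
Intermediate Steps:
$\left(- 20 \frac{52 - 29}{\left(-32 - 10\right) - 52} + 3760\right) \left(X - 331\right) = \left(- 20 \frac{52 - 29}{\left(-32 - 10\right) - 52} + 3760\right) \left(3802 - 331\right) = \left(- 20 \frac{23}{-42 - 52} + 3760\right) 3471 = \left(- 20 \frac{23}{-94} + 3760\right) 3471 = \left(- 20 \cdot 23 \left(- \frac{1}{94}\right) + 3760\right) 3471 = \left(\left(-20\right) \left(- \frac{23}{94}\right) + 3760\right) 3471 = \left(\frac{230}{47} + 3760\right) 3471 = \frac{176950}{47} \cdot 3471 = \frac{614193450}{47}$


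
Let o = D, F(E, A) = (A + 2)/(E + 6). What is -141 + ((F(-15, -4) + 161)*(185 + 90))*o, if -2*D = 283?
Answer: -112926613/18 ≈ -6.2737e+6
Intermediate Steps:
F(E, A) = (2 + A)/(6 + E)
D = -283/2 (D = -½*283 = -283/2 ≈ -141.50)
o = -283/2 ≈ -141.50
-141 + ((F(-15, -4) + 161)*(185 + 90))*o = -141 + (((2 - 4)/(6 - 15) + 161)*(185 + 90))*(-283/2) = -141 + ((-2/(-9) + 161)*275)*(-283/2) = -141 + ((-⅑*(-2) + 161)*275)*(-283/2) = -141 + ((2/9 + 161)*275)*(-283/2) = -141 + ((1451/9)*275)*(-283/2) = -141 + (399025/9)*(-283/2) = -141 - 112924075/18 = -112926613/18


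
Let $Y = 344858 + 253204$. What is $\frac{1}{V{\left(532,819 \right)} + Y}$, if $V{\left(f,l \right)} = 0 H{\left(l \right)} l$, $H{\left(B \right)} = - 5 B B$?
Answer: $\frac{1}{598062} \approx 1.6721 \cdot 10^{-6}$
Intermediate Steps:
$H{\left(B \right)} = - 5 B^{2}$
$Y = 598062$
$V{\left(f,l \right)} = 0$ ($V{\left(f,l \right)} = 0 \left(- 5 l^{2}\right) l = 0 l = 0$)
$\frac{1}{V{\left(532,819 \right)} + Y} = \frac{1}{0 + 598062} = \frac{1}{598062}$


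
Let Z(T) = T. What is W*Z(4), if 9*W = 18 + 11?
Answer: 116/9 ≈ 12.889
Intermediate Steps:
W = 29/9 (W = (18 + 11)/9 = (1/9)*29 = 29/9 ≈ 3.2222)
W*Z(4) = (29/9)*4 = 116/9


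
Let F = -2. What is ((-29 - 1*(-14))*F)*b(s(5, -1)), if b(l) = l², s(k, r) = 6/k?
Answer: 216/5 ≈ 43.200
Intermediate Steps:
((-29 - 1*(-14))*F)*b(s(5, -1)) = ((-29 - 1*(-14))*(-2))*(6/5)² = ((-29 + 14)*(-2))*(6*(⅕))² = (-15*(-2))*(6/5)² = 30*(36/25) = 216/5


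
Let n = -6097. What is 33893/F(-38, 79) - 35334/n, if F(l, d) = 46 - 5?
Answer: 16007255/19229 ≈ 832.45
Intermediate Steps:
F(l, d) = 41
33893/F(-38, 79) - 35334/n = 33893/41 - 35334/(-6097) = 33893*(1/41) - 35334*(-1/6097) = 33893/41 + 2718/469 = 16007255/19229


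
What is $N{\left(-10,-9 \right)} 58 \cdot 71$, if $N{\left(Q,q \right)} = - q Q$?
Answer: $-370620$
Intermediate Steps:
$N{\left(Q,q \right)} = - Q q$
$N{\left(-10,-9 \right)} 58 \cdot 71 = \left(-1\right) \left(-10\right) \left(-9\right) 58 \cdot 71 = \left(-90\right) 58 \cdot 71 = \left(-5220\right) 71 = -370620$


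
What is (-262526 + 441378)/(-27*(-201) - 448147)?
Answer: -44713/110680 ≈ -0.40398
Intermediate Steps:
(-262526 + 441378)/(-27*(-201) - 448147) = 178852/(5427 - 448147) = 178852/(-442720) = 178852*(-1/442720) = -44713/110680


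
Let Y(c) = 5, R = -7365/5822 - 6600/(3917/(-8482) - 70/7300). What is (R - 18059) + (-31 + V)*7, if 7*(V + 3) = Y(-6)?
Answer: -34534530723/8046004 ≈ -4292.1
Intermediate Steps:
R = 112642974445/8046004 (R = -7365*1/5822 - 6600/(3917*(-1/8482) - 70*1/7300) = -7365/5822 - 6600/(-3917/8482 - 7/730) = -7365/5822 - 6600/(-729696/1547965) = -7365/5822 - 6600*(-1547965/729696) = -7365/5822 + 38699125/2764 = 112642974445/8046004 ≈ 14000.)
V = -16/7 (V = -3 + (⅐)*5 = -3 + 5/7 = -16/7 ≈ -2.2857)
(R - 18059) + (-31 + V)*7 = (112642974445/8046004 - 18059) + (-31 - 16/7)*7 = -32659811791/8046004 - 233/7*7 = -32659811791/8046004 - 233 = -34534530723/8046004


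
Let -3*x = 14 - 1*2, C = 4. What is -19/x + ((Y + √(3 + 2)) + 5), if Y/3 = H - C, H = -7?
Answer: -93/4 + √5 ≈ -21.014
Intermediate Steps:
x = -4 (x = -(14 - 1*2)/3 = -(14 - 2)/3 = -⅓*12 = -4)
Y = -33 (Y = 3*(-7 - 1*4) = 3*(-7 - 4) = 3*(-11) = -33)
-19/x + ((Y + √(3 + 2)) + 5) = -19/(-4) + ((-33 + √(3 + 2)) + 5) = -¼*(-19) + ((-33 + √5) + 5) = 19/4 + (-28 + √5) = -93/4 + √5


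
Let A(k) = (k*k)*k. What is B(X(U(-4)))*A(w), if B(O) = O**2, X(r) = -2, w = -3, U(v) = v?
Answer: -108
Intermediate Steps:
A(k) = k**3 (A(k) = k**2*k = k**3)
B(X(U(-4)))*A(w) = (-2)**2*(-3)**3 = 4*(-27) = -108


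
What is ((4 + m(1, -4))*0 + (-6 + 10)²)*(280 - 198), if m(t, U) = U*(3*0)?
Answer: 1312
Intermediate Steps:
m(t, U) = 0 (m(t, U) = U*0 = 0)
((4 + m(1, -4))*0 + (-6 + 10)²)*(280 - 198) = ((4 + 0)*0 + (-6 + 10)²)*(280 - 198) = (4*0 + 4²)*82 = (0 + 16)*82 = 16*82 = 1312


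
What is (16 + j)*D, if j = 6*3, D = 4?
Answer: 136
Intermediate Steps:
j = 18
(16 + j)*D = (16 + 18)*4 = 34*4 = 136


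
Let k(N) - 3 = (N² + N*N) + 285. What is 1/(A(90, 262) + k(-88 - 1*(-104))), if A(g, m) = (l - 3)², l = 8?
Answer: 1/825 ≈ 0.0012121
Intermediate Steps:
k(N) = 288 + 2*N² (k(N) = 3 + ((N² + N*N) + 285) = 3 + ((N² + N²) + 285) = 3 + (2*N² + 285) = 3 + (285 + 2*N²) = 288 + 2*N²)
A(g, m) = 25 (A(g, m) = (8 - 3)² = 5² = 25)
1/(A(90, 262) + k(-88 - 1*(-104))) = 1/(25 + (288 + 2*(-88 - 1*(-104))²)) = 1/(25 + (288 + 2*(-88 + 104)²)) = 1/(25 + (288 + 2*16²)) = 1/(25 + (288 + 2*256)) = 1/(25 + (288 + 512)) = 1/(25 + 800) = 1/825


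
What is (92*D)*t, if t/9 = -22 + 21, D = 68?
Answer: -56304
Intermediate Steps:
t = -9 (t = 9*(-22 + 21) = 9*(-1) = -9)
(92*D)*t = (92*68)*(-9) = 6256*(-9) = -56304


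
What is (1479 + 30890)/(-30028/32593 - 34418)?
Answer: -1055002817/1121815902 ≈ -0.94044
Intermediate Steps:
(1479 + 30890)/(-30028/32593 - 34418) = 32369/(-30028*1/32593 - 34418) = 32369/(-30028/32593 - 34418) = 32369/(-1121815902/32593) = 32369*(-32593/1121815902) = -1055002817/1121815902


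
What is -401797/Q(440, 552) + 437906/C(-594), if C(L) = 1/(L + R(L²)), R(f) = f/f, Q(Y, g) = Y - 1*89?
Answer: -91147470355/351 ≈ -2.5968e+8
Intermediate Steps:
Q(Y, g) = -89 + Y (Q(Y, g) = Y - 89 = -89 + Y)
R(f) = 1
C(L) = 1/(1 + L) (C(L) = 1/(L + 1) = 1/(1 + L))
-401797/Q(440, 552) + 437906/C(-594) = -401797/(-89 + 440) + 437906/(1/(1 - 594)) = -401797/351 + 437906/(1/(-593)) = -401797*1/351 + 437906/(-1/593) = -401797/351 + 437906*(-593) = -401797/351 - 259678258 = -91147470355/351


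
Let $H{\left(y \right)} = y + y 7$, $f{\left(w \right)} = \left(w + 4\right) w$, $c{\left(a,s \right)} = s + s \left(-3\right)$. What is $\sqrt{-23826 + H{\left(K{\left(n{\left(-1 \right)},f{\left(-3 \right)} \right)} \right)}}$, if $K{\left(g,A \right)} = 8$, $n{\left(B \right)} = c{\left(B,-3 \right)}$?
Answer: $109 i \sqrt{2} \approx 154.15 i$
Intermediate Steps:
$c{\left(a,s \right)} = - 2 s$ ($c{\left(a,s \right)} = s - 3 s = - 2 s$)
$f{\left(w \right)} = w \left(4 + w\right)$ ($f{\left(w \right)} = \left(4 + w\right) w = w \left(4 + w\right)$)
$n{\left(B \right)} = 6$ ($n{\left(B \right)} = \left(-2\right) \left(-3\right) = 6$)
$H{\left(y \right)} = 8 y$ ($H{\left(y \right)} = y + 7 y = 8 y$)
$\sqrt{-23826 + H{\left(K{\left(n{\left(-1 \right)},f{\left(-3 \right)} \right)} \right)}} = \sqrt{-23826 + 8 \cdot 8} = \sqrt{-23826 + 64} = \sqrt{-23762} = 109 i \sqrt{2}$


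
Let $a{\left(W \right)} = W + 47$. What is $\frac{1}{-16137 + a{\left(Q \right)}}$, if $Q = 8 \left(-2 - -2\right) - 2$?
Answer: $- \frac{1}{16092} \approx -6.2143 \cdot 10^{-5}$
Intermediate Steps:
$Q = -2$ ($Q = 8 \left(-2 + 2\right) - 2 = 8 \cdot 0 - 2 = 0 - 2 = -2$)
$a{\left(W \right)} = 47 + W$
$\frac{1}{-16137 + a{\left(Q \right)}} = \frac{1}{-16137 + \left(47 - 2\right)} = \frac{1}{-16137 + 45} = \frac{1}{-16092} = - \frac{1}{16092}$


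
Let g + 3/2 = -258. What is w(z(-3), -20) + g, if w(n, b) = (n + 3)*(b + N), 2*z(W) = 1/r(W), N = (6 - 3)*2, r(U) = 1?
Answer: -617/2 ≈ -308.50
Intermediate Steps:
g = -519/2 (g = -3/2 - 258 = -519/2 ≈ -259.50)
N = 6 (N = 3*2 = 6)
z(W) = ½ (z(W) = (½)/1 = (½)*1 = ½)
w(n, b) = (3 + n)*(6 + b) (w(n, b) = (n + 3)*(b + 6) = (3 + n)*(6 + b))
w(z(-3), -20) + g = (18 + 3*(-20) + 6*(½) - 20*½) - 519/2 = (18 - 60 + 3 - 10) - 519/2 = -49 - 519/2 = -617/2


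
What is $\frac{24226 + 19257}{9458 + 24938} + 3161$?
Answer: $\frac{108769239}{34396} \approx 3162.3$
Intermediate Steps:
$\frac{24226 + 19257}{9458 + 24938} + 3161 = \frac{43483}{34396} + 3161 = \frac{108769239}{34396}$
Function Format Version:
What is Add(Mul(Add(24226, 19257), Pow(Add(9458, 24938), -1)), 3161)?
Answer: Rational(108769239, 34396) ≈ 3162.3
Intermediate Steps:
Add(Mul(Add(24226, 19257), Pow(Add(9458, 24938), -1)), 3161) = Add(Mul(43483, Pow(34396, -1)), 3161) = Add(Mul(43483, Rational(1, 34396)), 3161) = Add(Rational(43483, 34396), 3161) = Rational(108769239, 34396)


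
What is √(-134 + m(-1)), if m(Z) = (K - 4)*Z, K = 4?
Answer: I*√134 ≈ 11.576*I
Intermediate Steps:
m(Z) = 0 (m(Z) = (4 - 4)*Z = 0*Z = 0)
√(-134 + m(-1)) = √(-134 + 0) = √(-134) = I*√134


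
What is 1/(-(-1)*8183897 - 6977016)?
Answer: 1/1206881 ≈ 8.2858e-7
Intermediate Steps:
1/(-(-1)*8183897 - 6977016) = 1/(-1*(-8183897) - 6977016) = 1/(8183897 - 6977016) = 1/1206881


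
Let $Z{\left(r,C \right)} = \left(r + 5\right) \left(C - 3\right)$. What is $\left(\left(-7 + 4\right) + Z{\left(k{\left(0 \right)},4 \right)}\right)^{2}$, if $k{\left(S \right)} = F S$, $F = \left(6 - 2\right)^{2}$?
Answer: $4$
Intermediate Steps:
$F = 16$ ($F = 4^{2} = 16$)
$k{\left(S \right)} = 16 S$
$Z{\left(r,C \right)} = \left(-3 + C\right) \left(5 + r\right)$ ($Z{\left(r,C \right)} = \left(5 + r\right) \left(-3 + C\right) = \left(-3 + C\right) \left(5 + r\right)$)
$\left(\left(-7 + 4\right) + Z{\left(k{\left(0 \right)},4 \right)}\right)^{2} = \left(\left(-7 + 4\right) + \left(-15 - 3 \cdot 16 \cdot 0 + 5 \cdot 4 + 4 \cdot 16 \cdot 0\right)\right)^{2} = \left(-3 + \left(-15 - 0 + 20 + 4 \cdot 0\right)\right)^{2} = \left(-3 + \left(-15 + 0 + 20 + 0\right)\right)^{2} = \left(-3 + 5\right)^{2} = 2^{2} = 4$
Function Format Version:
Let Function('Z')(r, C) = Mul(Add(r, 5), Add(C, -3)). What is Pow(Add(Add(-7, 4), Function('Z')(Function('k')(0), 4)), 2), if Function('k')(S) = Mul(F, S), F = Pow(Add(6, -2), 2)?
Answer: 4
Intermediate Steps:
F = 16 (F = Pow(4, 2) = 16)
Function('k')(S) = Mul(16, S)
Function('Z')(r, C) = Mul(Add(-3, C), Add(5, r)) (Function('Z')(r, C) = Mul(Add(5, r), Add(-3, C)) = Mul(Add(-3, C), Add(5, r)))
Pow(Add(Add(-7, 4), Function('Z')(Function('k')(0), 4)), 2) = Pow(Add(Add(-7, 4), Add(-15, Mul(-3, Mul(16, 0)), Mul(5, 4), Mul(4, Mul(16, 0)))), 2) = Pow(Add(-3, Add(-15, Mul(-3, 0), 20, Mul(4, 0))), 2) = Pow(Add(-3, Add(-15, 0, 20, 0)), 2) = Pow(Add(-3, 5), 2) = Pow(2, 2) = 4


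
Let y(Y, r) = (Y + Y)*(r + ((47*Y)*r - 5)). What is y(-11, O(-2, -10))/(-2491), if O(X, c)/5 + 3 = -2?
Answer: 283690/2491 ≈ 113.89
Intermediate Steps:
O(X, c) = -25 (O(X, c) = -15 + 5*(-2) = -15 - 10 = -25)
y(Y, r) = 2*Y*(-5 + r + 47*Y*r) (y(Y, r) = (2*Y)*(r + (47*Y*r - 5)) = (2*Y)*(r + (-5 + 47*Y*r)) = (2*Y)*(-5 + r + 47*Y*r) = 2*Y*(-5 + r + 47*Y*r))
y(-11, O(-2, -10))/(-2491) = (2*(-11)*(-5 - 25 + 47*(-11)*(-25)))/(-2491) = (2*(-11)*(-5 - 25 + 12925))*(-1/2491) = (2*(-11)*12895)*(-1/2491) = -283690*(-1/2491) = 283690/2491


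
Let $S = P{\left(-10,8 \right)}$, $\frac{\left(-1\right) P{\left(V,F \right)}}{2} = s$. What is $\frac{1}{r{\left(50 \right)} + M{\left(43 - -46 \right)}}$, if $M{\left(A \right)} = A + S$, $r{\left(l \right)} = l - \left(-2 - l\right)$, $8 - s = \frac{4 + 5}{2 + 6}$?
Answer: $\frac{4}{709} \approx 0.0056418$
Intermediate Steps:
$s = \frac{55}{8}$ ($s = 8 - \frac{4 + 5}{2 + 6} = 8 - \frac{9}{8} = \frac{55}{8} \approx 6.875$)
$P{\left(V,F \right)} = - \frac{55}{4}$ ($P{\left(V,F \right)} = \left(-2\right) \frac{55}{8} = - \frac{55}{4}$)
$S = - \frac{55}{4} \approx -13.75$
$r{\left(l \right)} = 2 + 2 l$ ($r{\left(l \right)} = l + \left(2 + l\right) = 2 + 2 l$)
$M{\left(A \right)} = - \frac{55}{4} + A$ ($M{\left(A \right)} = A - \frac{55}{4} = - \frac{55}{4} + A$)
$\frac{1}{r{\left(50 \right)} + M{\left(43 - -46 \right)}} = \frac{1}{\left(2 + 2 \cdot 50\right) + \left(- \frac{55}{4} + \left(43 - -46\right)\right)} = \frac{1}{\left(2 + 100\right) + \left(- \frac{55}{4} + \left(43 + 46\right)\right)} = \frac{1}{102 + \left(- \frac{55}{4} + 89\right)} = \frac{1}{102 + \frac{301}{4}} = \frac{1}{\frac{709}{4}} = \frac{4}{709}$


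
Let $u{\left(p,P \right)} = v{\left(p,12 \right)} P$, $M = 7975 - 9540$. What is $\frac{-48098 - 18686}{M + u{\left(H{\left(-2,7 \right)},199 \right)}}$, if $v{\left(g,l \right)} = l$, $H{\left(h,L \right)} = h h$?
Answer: $- \frac{66784}{823} \approx -81.147$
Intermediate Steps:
$H{\left(h,L \right)} = h^{2}$
$M = -1565$ ($M = 7975 - 9540 = -1565$)
$u{\left(p,P \right)} = 12 P$
$\frac{-48098 - 18686}{M + u{\left(H{\left(-2,7 \right)},199 \right)}} = \frac{-48098 - 18686}{-1565 + 12 \cdot 199} = - \frac{66784}{-1565 + 2388} = - \frac{66784}{823}$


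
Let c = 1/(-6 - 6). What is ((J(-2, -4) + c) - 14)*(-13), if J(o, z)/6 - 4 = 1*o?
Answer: 325/12 ≈ 27.083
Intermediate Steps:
c = -1/12 (c = 1/(-12) = -1/12 ≈ -0.083333)
J(o, z) = 24 + 6*o (J(o, z) = 24 + 6*(1*o) = 24 + 6*o)
((J(-2, -4) + c) - 14)*(-13) = (((24 + 6*(-2)) - 1/12) - 14)*(-13) = (((24 - 12) - 1/12) - 14)*(-13) = ((12 - 1/12) - 14)*(-13) = (143/12 - 14)*(-13) = -25/12*(-13) = 325/12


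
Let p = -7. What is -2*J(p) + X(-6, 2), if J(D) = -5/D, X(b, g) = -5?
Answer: -45/7 ≈ -6.4286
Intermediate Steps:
-2*J(p) + X(-6, 2) = -(-10)/(-7) - 5 = -(-10)*(-1)/7 - 5 = -2*5/7 - 5 = -10/7 - 5 = -45/7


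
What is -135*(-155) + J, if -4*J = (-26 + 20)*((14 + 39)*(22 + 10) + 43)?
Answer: 47067/2 ≈ 23534.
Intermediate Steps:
J = 5217/2 (J = -(-26 + 20)*((14 + 39)*(22 + 10) + 43)/4 = -(-3)*(53*32 + 43)/2 = -(-3)*(1696 + 43)/2 = -(-3)*1739/2 = -¼*(-10434) = 5217/2 ≈ 2608.5)
-135*(-155) + J = -135*(-155) + 5217/2 = 20925 + 5217/2 = 47067/2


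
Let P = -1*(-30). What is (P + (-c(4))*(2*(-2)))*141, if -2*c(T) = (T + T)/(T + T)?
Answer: 3948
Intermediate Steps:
c(T) = -½ (c(T) = -(T + T)/(2*(T + T)) = -2*T/(2*(2*T)) = -2*T*1/(2*T)/2 = -½*1 = -½)
P = 30
(P + (-c(4))*(2*(-2)))*141 = (30 + (-1*(-½))*(2*(-2)))*141 = (30 + (½)*(-4))*141 = (30 - 2)*141 = 28*141 = 3948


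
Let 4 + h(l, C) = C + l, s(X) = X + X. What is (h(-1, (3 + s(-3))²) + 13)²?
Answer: 289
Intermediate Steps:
s(X) = 2*X
h(l, C) = -4 + C + l (h(l, C) = -4 + (C + l) = -4 + C + l)
(h(-1, (3 + s(-3))²) + 13)² = ((-4 + (3 + 2*(-3))² - 1) + 13)² = ((-4 + (3 - 6)² - 1) + 13)² = ((-4 + (-3)² - 1) + 13)² = ((-4 + 9 - 1) + 13)² = (4 + 13)² = 17² = 289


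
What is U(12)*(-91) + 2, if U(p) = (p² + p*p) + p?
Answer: -27298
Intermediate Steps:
U(p) = p + 2*p² (U(p) = (p² + p²) + p = 2*p² + p = p + 2*p²)
U(12)*(-91) + 2 = (12*(1 + 2*12))*(-91) + 2 = (12*(1 + 24))*(-91) + 2 = (12*25)*(-91) + 2 = 300*(-91) + 2 = -27300 + 2 = -27298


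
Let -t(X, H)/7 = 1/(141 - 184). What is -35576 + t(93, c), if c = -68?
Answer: -1529761/43 ≈ -35576.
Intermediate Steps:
t(X, H) = 7/43 (t(X, H) = -7/(141 - 184) = -7/(-43) = -7*(-1/43) = 7/43)
-35576 + t(93, c) = -35576 + 7/43 = -1529761/43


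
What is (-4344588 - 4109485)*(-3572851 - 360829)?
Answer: 33255617878640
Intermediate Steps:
(-4344588 - 4109485)*(-3572851 - 360829) = -8454073*(-3933680) = 33255617878640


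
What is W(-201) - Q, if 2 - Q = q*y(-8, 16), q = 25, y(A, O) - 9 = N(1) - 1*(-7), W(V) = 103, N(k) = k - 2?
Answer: 476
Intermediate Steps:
N(k) = -2 + k
y(A, O) = 15 (y(A, O) = 9 + ((-2 + 1) - 1*(-7)) = 9 + (-1 + 7) = 9 + 6 = 15)
Q = -373 (Q = 2 - 25*15 = 2 - 1*375 = 2 - 375 = -373)
W(-201) - Q = 103 - 1*(-373) = 103 + 373 = 476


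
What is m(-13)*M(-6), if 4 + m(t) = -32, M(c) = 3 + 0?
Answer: -108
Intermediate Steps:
M(c) = 3
m(t) = -36 (m(t) = -4 - 32 = -36)
m(-13)*M(-6) = -36*3 = -108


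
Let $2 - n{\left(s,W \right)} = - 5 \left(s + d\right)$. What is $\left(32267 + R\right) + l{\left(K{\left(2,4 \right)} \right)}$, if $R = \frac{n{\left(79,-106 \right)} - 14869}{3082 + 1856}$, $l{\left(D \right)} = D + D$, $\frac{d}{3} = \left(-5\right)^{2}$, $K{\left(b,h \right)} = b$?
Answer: $\frac{53113367}{1646} \approx 32268.0$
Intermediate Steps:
$d = 75$ ($d = 3 \left(-5\right)^{2} = 3 \cdot 25 = 75$)
$n{\left(s,W \right)} = 377 + 5 s$ ($n{\left(s,W \right)} = 2 - - 5 \left(s + 75\right) = 2 - - 5 \left(75 + s\right) = 2 - \left(-375 - 5 s\right) = 2 + \left(375 + 5 s\right) = 377 + 5 s$)
$l{\left(D \right)} = 2 D$
$R = - \frac{4699}{1646}$ ($R = \frac{\left(377 + 5 \cdot 79\right) - 14869}{3082 + 1856} = \frac{\left(377 + 395\right) - 14869}{4938} = \left(772 - 14869\right) \frac{1}{4938} = \left(-14097\right) \frac{1}{4938} = - \frac{4699}{1646} \approx -2.8548$)
$\left(32267 + R\right) + l{\left(K{\left(2,4 \right)} \right)} = \left(32267 - \frac{4699}{1646}\right) + 2 \cdot 2 = \frac{53106783}{1646} + 4 = \frac{53113367}{1646}$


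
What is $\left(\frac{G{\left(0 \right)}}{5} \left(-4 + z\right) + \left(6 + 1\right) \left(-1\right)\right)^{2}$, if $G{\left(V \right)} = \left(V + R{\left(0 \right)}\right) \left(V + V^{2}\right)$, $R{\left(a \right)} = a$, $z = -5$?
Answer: $49$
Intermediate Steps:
$G{\left(V \right)} = V \left(V + V^{2}\right)$ ($G{\left(V \right)} = \left(V + 0\right) \left(V + V^{2}\right) = V \left(V + V^{2}\right)$)
$\left(\frac{G{\left(0 \right)}}{5} \left(-4 + z\right) + \left(6 + 1\right) \left(-1\right)\right)^{2} = \left(\frac{0^{2} \left(1 + 0\right)}{5} \left(-4 - 5\right) + \left(6 + 1\right) \left(-1\right)\right)^{2} = \left(0 \cdot 1 \cdot \frac{1}{5} \left(-9\right) + 7 \left(-1\right)\right)^{2} = \left(0 \cdot \frac{1}{5} \left(-9\right) - 7\right)^{2} = \left(0 \left(-9\right) - 7\right)^{2} = \left(0 - 7\right)^{2} = \left(-7\right)^{2} = 49$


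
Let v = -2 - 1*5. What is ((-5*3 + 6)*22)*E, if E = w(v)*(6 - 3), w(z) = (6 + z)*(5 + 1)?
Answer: 3564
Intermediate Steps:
v = -7 (v = -2 - 5 = -7)
w(z) = 36 + 6*z (w(z) = (6 + z)*6 = 36 + 6*z)
E = -18 (E = (36 + 6*(-7))*(6 - 3) = (36 - 42)*3 = -6*3 = -18)
((-5*3 + 6)*22)*E = ((-5*3 + 6)*22)*(-18) = ((-15 + 6)*22)*(-18) = -9*22*(-18) = -198*(-18) = 3564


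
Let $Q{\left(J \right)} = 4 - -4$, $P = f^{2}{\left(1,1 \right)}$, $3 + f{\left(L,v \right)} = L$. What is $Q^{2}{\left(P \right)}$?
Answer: $64$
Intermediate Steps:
$f{\left(L,v \right)} = -3 + L$
$P = 4$ ($P = \left(-3 + 1\right)^{2} = \left(-2\right)^{2} = 4$)
$Q{\left(J \right)} = 8$ ($Q{\left(J \right)} = 4 + 4 = 8$)
$Q^{2}{\left(P \right)} = 8^{2} = 64$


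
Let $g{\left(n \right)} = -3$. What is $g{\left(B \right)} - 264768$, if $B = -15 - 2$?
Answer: $-264771$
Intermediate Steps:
$B = -17$ ($B = -15 - 2 = -17$)
$g{\left(B \right)} - 264768 = -3 - 264768 = -264771$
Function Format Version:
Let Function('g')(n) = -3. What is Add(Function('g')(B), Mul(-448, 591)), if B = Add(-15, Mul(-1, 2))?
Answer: -264771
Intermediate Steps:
B = -17 (B = Add(-15, -2) = -17)
Add(Function('g')(B), Mul(-448, 591)) = Add(-3, Mul(-448, 591)) = Add(-3, -264768) = -264771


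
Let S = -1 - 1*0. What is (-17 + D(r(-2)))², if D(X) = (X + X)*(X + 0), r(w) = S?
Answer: 225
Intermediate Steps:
S = -1 (S = -1 + 0 = -1)
r(w) = -1
D(X) = 2*X² (D(X) = (2*X)*X = 2*X²)
(-17 + D(r(-2)))² = (-17 + 2*(-1)²)² = (-17 + 2*1)² = (-17 + 2)² = (-15)² = 225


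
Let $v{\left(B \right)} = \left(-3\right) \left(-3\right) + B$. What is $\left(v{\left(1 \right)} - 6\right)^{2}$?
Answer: $16$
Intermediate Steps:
$v{\left(B \right)} = 9 + B$
$\left(v{\left(1 \right)} - 6\right)^{2} = \left(\left(9 + 1\right) - 6\right)^{2} = \left(10 - 6\right)^{2} = 4^{2} = 16$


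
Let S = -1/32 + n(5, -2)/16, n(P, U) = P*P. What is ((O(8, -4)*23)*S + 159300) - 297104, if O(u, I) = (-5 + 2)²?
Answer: -4399585/32 ≈ -1.3749e+5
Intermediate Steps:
n(P, U) = P²
O(u, I) = 9 (O(u, I) = (-3)² = 9)
S = 49/32 (S = -1/32 + 5²/16 = -1*1/32 + 25*(1/16) = -1/32 + 25/16 = 49/32 ≈ 1.5313)
((O(8, -4)*23)*S + 159300) - 297104 = ((9*23)*(49/32) + 159300) - 297104 = (207*(49/32) + 159300) - 297104 = (10143/32 + 159300) - 297104 = 5107743/32 - 297104 = -4399585/32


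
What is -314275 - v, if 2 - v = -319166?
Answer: -633443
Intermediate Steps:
v = 319168 (v = 2 - 1*(-319166) = 2 + 319166 = 319168)
-314275 - v = -314275 - 1*319168 = -314275 - 319168 = -633443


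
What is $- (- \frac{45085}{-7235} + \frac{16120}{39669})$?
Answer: $- \frac{381021013}{57401043} \approx -6.6379$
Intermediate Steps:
$- (- \frac{45085}{-7235} + \frac{16120}{39669}) = - (\left(-45085\right) \left(- \frac{1}{7235}\right) + 16120 \cdot \frac{1}{39669}) = - (\frac{9017}{1447} + \frac{16120}{39669}) = \left(-1\right) \frac{381021013}{57401043} = - \frac{381021013}{57401043}$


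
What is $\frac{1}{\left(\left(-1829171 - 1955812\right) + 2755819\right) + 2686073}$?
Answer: $\frac{1}{1656909} \approx 6.0353 \cdot 10^{-7}$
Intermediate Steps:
$\frac{1}{\left(\left(-1829171 - 1955812\right) + 2755819\right) + 2686073} = \frac{1}{\left(-3784983 + 2755819\right) + 2686073} = \frac{1}{-1029164 + 2686073} = \frac{1}{1656909}$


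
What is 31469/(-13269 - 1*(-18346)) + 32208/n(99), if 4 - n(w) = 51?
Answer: -162040973/238619 ≈ -679.08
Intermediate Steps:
n(w) = -47 (n(w) = 4 - 1*51 = 4 - 51 = -47)
31469/(-13269 - 1*(-18346)) + 32208/n(99) = 31469/(-13269 - 1*(-18346)) + 32208/(-47) = 31469/(-13269 + 18346) + 32208*(-1/47) = 31469/5077 - 32208/47 = -162040973/238619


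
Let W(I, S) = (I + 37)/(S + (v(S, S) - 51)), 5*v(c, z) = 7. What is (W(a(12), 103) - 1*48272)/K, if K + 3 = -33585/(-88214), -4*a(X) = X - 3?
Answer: 2273883500707/123384438 ≈ 18429.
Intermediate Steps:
v(c, z) = 7/5 (v(c, z) = (⅕)*7 = 7/5)
a(X) = ¾ - X/4 (a(X) = -(X - 3)/4 = -(-3 + X)/4 = ¾ - X/4)
K = -231057/88214 (K = -3 - 33585/(-88214) = -3 - 33585*(-1/88214) = -3 + 33585/88214 = -231057/88214 ≈ -2.6193)
W(I, S) = (37 + I)/(-248/5 + S) (W(I, S) = (I + 37)/(S + (7/5 - 51)) = (37 + I)/(S - 248/5) = (37 + I)/(-248/5 + S))
(W(a(12), 103) - 1*48272)/K = (5*(37 + (¾ - ¼*12))/(-248 + 5*103) - 1*48272)/(-231057/88214) = (5*(37 + (¾ - 3))/(-248 + 515) - 48272)*(-88214/231057) = (5*(37 - 9/4)/267 - 48272)*(-88214/231057) = (5*(1/267)*(139/4) - 48272)*(-88214/231057) = (695/1068 - 48272)*(-88214/231057) = -51553801/1068*(-88214/231057) = 2273883500707/123384438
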